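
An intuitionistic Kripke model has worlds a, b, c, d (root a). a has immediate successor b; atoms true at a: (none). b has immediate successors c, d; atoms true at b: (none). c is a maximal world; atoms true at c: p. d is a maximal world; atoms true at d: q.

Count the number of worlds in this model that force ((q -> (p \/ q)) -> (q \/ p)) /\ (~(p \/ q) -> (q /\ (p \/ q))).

2

a: does not force it — a ||-/- ((q -> (p \/ q)) -> (q \/ p)) /\ (~(p \/ q) -> (q /\ (p \/ q))) since a fails (q -> (p \/ q)) -> (q \/ p).
b: does not force it — b ||-/- ((q -> (p \/ q)) -> (q \/ p)) /\ (~(p \/ q) -> (q /\ (p \/ q))) since b fails (q -> (p \/ q)) -> (q \/ p).
c: forces it.
d: forces it.
Worlds forcing the formula: {c, d}.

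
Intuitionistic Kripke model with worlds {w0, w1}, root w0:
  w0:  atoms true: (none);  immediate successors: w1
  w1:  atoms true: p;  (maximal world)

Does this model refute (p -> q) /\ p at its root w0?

w0 ||-/- (p -> q) /\ p since w0 fails p -> q.
So the root w0 does not force (p -> q) /\ p; the model is a countermodel.

Yes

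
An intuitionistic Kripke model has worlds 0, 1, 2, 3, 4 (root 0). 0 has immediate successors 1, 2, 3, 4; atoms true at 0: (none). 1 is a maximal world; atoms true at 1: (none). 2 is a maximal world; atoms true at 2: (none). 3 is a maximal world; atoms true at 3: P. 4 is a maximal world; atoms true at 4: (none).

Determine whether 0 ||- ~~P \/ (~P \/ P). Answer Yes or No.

No

0 ||-/- ~~P \/ (~P \/ P): neither disjunct is forced at 0.
0 ||-/- ~~P since 1 is accessible from 0 and 1 ||- ~P.
1 ||- ~P: no world accessible from 1 forces P.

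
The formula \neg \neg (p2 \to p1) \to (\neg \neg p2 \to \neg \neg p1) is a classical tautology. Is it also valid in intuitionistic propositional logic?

This is the distribution of double negation over implication, which is intuitionistically derivable.
Assume \neg \neg (p2 \to p1) and \neg \neg p2; suppose \neg p1. Then p2 \to p1 would give \neg p2 (by contraposition), contradicting \neg \neg p2; so \neg (p2 \to p1), contradicting \neg \neg (p2 \to p1). Hence \neg \neg p1.

Yes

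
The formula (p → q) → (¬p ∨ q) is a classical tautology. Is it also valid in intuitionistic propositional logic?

This is the material-implication-as-disjunction principle, which is not intuitionistically valid.
A Kripke countermodel: worlds u, v; order generated by u ≤ v; atoms true at each world — u:{}; v:{p,q}.
u ⊮ (p → q) → (¬p ∨ q): already at u itself, u ⊩ p → q but u ⊮ ¬p ∨ q.
u ⊮ ¬p ∨ q: neither disjunct is forced at u.
u ⊮ ¬p since v is accessible from u and v ⊩ p.
So the root u does not force the formula.

No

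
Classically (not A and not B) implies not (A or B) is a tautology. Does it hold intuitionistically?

Yes

This is a constructively valid De Morgan direction (conjunction of negations to negated disjunction), which is intuitionistically derivable.
If both not A and not B hold at a world, no accessible world forces A or forces B, so none forces A or B.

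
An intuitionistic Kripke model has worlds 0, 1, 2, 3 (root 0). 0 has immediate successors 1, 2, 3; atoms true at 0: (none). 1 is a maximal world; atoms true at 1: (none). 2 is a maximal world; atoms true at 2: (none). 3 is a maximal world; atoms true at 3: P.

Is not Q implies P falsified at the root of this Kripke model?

0 does not force not Q implies P: already at 0 itself, 0 forces not Q but 0 does not force P.
0 lacks atom P, so 0 does not force P.
So the root 0 does not force not Q implies P; the model is a countermodel.

Yes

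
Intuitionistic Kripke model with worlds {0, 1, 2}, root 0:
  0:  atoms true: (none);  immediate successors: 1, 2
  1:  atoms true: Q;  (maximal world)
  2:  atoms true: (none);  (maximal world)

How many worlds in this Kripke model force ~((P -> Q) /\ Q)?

0: does not force it — 0 ||-/- ~((P -> Q) /\ Q) since 1 is accessible from 0 and 1 ||- (P -> Q) /\ Q.
1: does not force it — 1 ||-/- ~((P -> Q) /\ Q) since 1 is accessible from 1 and 1 ||- (P -> Q) /\ Q.
2: forces it.
Worlds forcing the formula: {2}.

1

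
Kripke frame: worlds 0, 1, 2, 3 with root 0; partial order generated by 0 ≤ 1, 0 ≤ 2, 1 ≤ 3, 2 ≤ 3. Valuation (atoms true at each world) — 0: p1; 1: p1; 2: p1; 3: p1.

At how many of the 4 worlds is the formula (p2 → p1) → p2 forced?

0: does not force it — 0 ⊮ (p2 → p1) → p2: already at 0 itself, 0 ⊩ p2 → p1 but 0 ⊮ p2.
1: does not force it.
2: does not force it.
3: does not force it.
Worlds forcing the formula: { }.

0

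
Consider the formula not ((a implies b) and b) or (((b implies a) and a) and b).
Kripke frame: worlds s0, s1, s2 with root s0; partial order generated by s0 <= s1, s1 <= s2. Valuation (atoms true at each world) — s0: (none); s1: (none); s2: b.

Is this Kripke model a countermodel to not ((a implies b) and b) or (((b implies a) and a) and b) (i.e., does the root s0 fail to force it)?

Yes

s0 does not force not ((a implies b) and b) or (((b implies a) and a) and b): neither disjunct is forced at s0.
s0 does not force not ((a implies b) and b) since s2 is accessible from s0 and s2 forces (a implies b) and b.
s2 forces (a implies b) and b since s2 forces both conjuncts.
So the root s0 does not force not ((a implies b) and b) or (((b implies a) and a) and b); the model is a countermodel.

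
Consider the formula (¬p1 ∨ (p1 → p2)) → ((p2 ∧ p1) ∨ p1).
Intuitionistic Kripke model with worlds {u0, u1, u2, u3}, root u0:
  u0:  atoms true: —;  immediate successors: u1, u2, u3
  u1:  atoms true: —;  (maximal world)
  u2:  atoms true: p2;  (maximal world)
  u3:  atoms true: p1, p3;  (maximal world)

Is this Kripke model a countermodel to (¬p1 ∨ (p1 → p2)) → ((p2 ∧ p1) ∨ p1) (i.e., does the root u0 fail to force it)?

u0 ⊮ (¬p1 ∨ (p1 → p2)) → ((p2 ∧ p1) ∨ p1): at the accessible world u1, u1 ⊩ ¬p1 ∨ (p1 → p2) but u1 ⊮ (p2 ∧ p1) ∨ p1.
u1 ⊮ (p2 ∧ p1) ∨ p1: neither disjunct is forced at u1.
u1 ⊮ p2 ∧ p1 since u1 fails p2.
So the root u0 does not force (¬p1 ∨ (p1 → p2)) → ((p2 ∧ p1) ∨ p1); the model is a countermodel.

Yes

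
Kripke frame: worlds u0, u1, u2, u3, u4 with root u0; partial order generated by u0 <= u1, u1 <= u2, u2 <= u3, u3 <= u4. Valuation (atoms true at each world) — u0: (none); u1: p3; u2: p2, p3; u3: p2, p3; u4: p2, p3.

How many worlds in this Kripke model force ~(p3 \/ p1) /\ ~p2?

u0: does not force it — u0 ||-/- ~(p3 \/ p1) /\ ~p2 since u0 fails ~(p3 \/ p1).
u1: does not force it.
u2: does not force it.
u3: does not force it.
u4: does not force it.
Worlds forcing the formula: { }.

0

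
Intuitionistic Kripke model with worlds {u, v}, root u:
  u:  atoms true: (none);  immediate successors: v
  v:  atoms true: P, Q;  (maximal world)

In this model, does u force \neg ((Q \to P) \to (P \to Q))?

u \nVdash \neg ((Q \to P) \to (P \to Q)) since u is accessible from u and u \Vdash (Q \to P) \to (P \to Q).
u \Vdash (Q \to P) \to (P \to Q): every world accessible from u that forces Q \to P (namely u, v) also forces P \to Q.

No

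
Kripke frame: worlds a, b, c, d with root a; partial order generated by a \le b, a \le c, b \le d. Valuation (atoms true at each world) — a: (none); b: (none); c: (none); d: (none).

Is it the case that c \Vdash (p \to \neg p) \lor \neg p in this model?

Yes

c \Vdash (p \to \neg p) \lor \neg p via the disjunct p \to \neg p.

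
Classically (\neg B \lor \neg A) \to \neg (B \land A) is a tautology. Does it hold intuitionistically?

Yes

This is a constructively valid De Morgan direction (disjunction of negations to negated conjunction), which is intuitionistically derivable.
If \neg B holds at a world then no accessible world forces B, hence none forces B \land A; likewise for \neg A.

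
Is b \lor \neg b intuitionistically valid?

This is the law of excluded middle, which is not intuitionistically valid.
A Kripke countermodel: worlds w0, w1; order generated by w0 \le w1; atoms true at each world — w0:{}; w1:{b}.
w0 \nVdash b \lor \neg b: neither disjunct is forced at w0.
w0 lacks atom b, so w0 \nVdash b.
So the root w0 does not force the formula.

No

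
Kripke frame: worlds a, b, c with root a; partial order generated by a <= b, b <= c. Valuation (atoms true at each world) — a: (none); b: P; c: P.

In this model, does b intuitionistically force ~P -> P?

Yes

b ||- ~P -> P vacuously: no world accessible from b forces the antecedent ~P.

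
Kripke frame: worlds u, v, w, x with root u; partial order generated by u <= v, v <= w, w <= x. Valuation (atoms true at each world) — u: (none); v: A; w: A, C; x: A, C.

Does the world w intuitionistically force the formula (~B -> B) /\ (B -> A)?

No

w ||-/- (~B -> B) /\ (B -> A) since w fails ~B -> B.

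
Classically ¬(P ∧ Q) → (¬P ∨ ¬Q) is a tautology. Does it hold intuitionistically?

This is the constructively invalid direction of De Morgan's law for conjunction, which is not intuitionistically valid.
A Kripke countermodel: worlds s0, s1, s2; order generated by s0 ≤ s1, s0 ≤ s2; atoms true at each world — s0:{}; s1:{P}; s2:{Q}.
s0 ⊮ ¬(P ∧ Q) → (¬P ∨ ¬Q): already at s0 itself, s0 ⊩ ¬(P ∧ Q) but s0 ⊮ ¬P ∨ ¬Q.
s0 ⊮ ¬P ∨ ¬Q: neither disjunct is forced at s0.
s0 ⊮ ¬P since s1 is accessible from s0 and s1 ⊩ P.
So the root s0 does not force the formula.

No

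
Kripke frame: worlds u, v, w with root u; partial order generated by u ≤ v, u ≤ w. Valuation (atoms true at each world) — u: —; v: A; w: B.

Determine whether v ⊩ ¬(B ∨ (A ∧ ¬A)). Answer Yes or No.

Yes

v ⊩ ¬(B ∨ (A ∧ ¬A)): no world accessible from v forces B ∨ (A ∧ ¬A).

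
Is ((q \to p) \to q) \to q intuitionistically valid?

No

This is Peirce's law, which is not intuitionistically valid.
A Kripke countermodel: worlds w0, w1; order generated by w0 \le w1; atoms true at each world — w0:{}; w1:{q}.
w0 \nVdash ((q \to p) \to q) \to q: already at w0 itself, w0 \Vdash (q \to p) \to q but w0 \nVdash q.
w0 lacks atom q, so w0 \nVdash q.
So the root w0 does not force the formula.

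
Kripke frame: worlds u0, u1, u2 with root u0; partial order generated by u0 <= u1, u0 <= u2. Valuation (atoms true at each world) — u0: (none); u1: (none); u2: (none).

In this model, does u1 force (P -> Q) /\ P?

u1 ||-/- (P -> Q) /\ P since u1 fails P.

No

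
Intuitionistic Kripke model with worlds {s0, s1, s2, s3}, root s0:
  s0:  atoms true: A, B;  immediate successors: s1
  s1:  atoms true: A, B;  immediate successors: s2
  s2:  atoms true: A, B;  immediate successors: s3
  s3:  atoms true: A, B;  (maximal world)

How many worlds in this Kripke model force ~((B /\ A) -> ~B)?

s0: forces it.
s1: forces it.
s2: forces it.
s3: forces it.
Worlds forcing the formula: {s0, s1, s2, s3}.

4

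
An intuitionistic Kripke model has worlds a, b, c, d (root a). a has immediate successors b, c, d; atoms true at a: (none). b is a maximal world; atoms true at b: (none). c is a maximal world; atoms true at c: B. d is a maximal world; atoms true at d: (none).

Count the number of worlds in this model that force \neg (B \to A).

1

a: does not force it — a \nVdash \neg (B \to A) since b is accessible from a and b \Vdash B \to A.
b: does not force it — b \nVdash \neg (B \to A) since b is accessible from b and b \Vdash B \to A.
c: forces it.
d: does not force it — d \nVdash \neg (B \to A) since d is accessible from d and d \Vdash B \to A.
Worlds forcing the formula: {c}.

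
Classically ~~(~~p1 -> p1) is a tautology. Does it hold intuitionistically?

Yes

This is the double negation of double-negation elimination, which is intuitionistically derivable.
By Glivenko's theorem the double negation of any classical propositional tautology is intuitionistically provable; ~~p1 -> p1 is classically a tautology.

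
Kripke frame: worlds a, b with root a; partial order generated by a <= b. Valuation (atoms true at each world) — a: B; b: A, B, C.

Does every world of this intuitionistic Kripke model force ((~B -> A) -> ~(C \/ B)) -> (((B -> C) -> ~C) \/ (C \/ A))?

Yes

a ||- ((~B -> A) -> ~(C \/ B)) -> (((B -> C) -> ~C) \/ (C \/ A)) vacuously: no world accessible from a forces the antecedent (~B -> A) -> ~(C \/ B).
Since the root a forces ((~B -> A) -> ~(C \/ B)) -> (((B -> C) -> ~C) \/ (C \/ A)) and forcing is persistent (monotone upward), every world forces it.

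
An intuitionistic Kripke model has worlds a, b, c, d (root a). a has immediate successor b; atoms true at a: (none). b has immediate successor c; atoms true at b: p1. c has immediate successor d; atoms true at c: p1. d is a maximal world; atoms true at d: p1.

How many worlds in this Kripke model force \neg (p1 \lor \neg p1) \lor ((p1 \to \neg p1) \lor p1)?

3

a: does not force it — a \nVdash \neg (p1 \lor \neg p1) \lor ((p1 \to \neg p1) \lor p1): neither disjunct is forced at a.
b: forces it.
c: forces it.
d: forces it.
Worlds forcing the formula: {b, c, d}.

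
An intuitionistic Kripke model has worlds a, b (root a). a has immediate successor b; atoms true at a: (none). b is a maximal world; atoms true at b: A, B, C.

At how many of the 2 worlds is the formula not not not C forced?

0

a: does not force it — a does not force not not not C since a is accessible from a and a forces not not C.
b: does not force it — b does not force not not not C since b is accessible from b and b forces not not C.
Worlds forcing the formula: { }.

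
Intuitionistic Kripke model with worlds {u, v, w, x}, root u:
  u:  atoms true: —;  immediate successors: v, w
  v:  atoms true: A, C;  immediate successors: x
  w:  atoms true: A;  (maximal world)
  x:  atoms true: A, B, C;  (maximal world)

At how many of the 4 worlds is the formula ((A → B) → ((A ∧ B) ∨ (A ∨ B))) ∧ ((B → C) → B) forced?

u: does not force it — u ⊮ ((A → B) → ((A ∧ B) ∨ (A ∨ B))) ∧ ((B → C) → B) since u fails (B → C) → B.
v: does not force it.
w: does not force it.
x: forces it.
Worlds forcing the formula: {x}.

1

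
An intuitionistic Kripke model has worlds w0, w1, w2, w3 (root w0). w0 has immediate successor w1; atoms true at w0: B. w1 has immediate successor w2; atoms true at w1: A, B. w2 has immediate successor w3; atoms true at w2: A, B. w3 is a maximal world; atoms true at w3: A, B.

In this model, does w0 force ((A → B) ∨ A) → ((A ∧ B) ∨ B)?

Yes

w0 ⊩ ((A → B) ∨ A) → ((A ∧ B) ∨ B): every world accessible from w0 that forces (A → B) ∨ A (namely w0, w1, w2, w3) also forces (A ∧ B) ∨ B.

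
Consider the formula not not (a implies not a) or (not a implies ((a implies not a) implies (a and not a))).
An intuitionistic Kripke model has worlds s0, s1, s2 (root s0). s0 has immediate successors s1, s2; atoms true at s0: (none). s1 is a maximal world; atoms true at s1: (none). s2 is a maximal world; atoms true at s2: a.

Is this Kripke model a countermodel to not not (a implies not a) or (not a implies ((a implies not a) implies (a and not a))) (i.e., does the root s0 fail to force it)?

s0 does not force not not (a implies not a) or (not a implies ((a implies not a) implies (a and not a))): neither disjunct is forced at s0.
s0 does not force not not (a implies not a) since s2 is accessible from s0 and s2 forces not (a implies not a).
s2 forces not (a implies not a): no world accessible from s2 forces a implies not a.
So the root s0 does not force not not (a implies not a) or (not a implies ((a implies not a) implies (a and not a))); the model is a countermodel.

Yes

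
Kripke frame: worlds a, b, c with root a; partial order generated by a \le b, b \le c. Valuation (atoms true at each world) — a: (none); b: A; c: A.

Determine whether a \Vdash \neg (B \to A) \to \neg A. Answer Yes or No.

a \Vdash \neg (B \to A) \to \neg A vacuously: no world accessible from a forces the antecedent \neg (B \to A).

Yes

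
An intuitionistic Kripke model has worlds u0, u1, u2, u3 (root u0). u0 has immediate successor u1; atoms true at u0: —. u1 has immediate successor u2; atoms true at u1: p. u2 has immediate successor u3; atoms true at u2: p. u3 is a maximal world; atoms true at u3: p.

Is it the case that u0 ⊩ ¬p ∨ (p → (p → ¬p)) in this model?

No

u0 ⊮ ¬p ∨ (p → (p → ¬p)): neither disjunct is forced at u0.
u0 ⊮ ¬p since u1 is accessible from u0 and u1 ⊩ p.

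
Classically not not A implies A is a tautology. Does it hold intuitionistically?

This is double-negation elimination, which is not intuitionistically valid.
A Kripke countermodel: worlds 0, 1; order generated by 0 <= 1; atoms true at each world — 0:{}; 1:{A}.
0 does not force not not A implies A: already at 0 itself, 0 forces not not A but 0 does not force A.
0 lacks atom A, so 0 does not force A.
So the root 0 does not force the formula.

No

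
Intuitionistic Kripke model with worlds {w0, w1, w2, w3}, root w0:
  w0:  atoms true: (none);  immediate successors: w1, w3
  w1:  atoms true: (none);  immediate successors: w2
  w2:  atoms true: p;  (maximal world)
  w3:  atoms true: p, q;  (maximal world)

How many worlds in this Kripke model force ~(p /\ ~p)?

w0: forces it.
w1: forces it.
w2: forces it.
w3: forces it.
Worlds forcing the formula: {w0, w1, w2, w3}.

4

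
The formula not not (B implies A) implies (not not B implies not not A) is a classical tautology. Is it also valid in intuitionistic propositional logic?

Yes

This is the distribution of double negation over implication, which is intuitionistically derivable.
Assume not not (B implies A) and not not B; suppose not A. Then B implies A would give not B (by contraposition), contradicting not not B; so not (B implies A), contradicting not not (B implies A). Hence not not A.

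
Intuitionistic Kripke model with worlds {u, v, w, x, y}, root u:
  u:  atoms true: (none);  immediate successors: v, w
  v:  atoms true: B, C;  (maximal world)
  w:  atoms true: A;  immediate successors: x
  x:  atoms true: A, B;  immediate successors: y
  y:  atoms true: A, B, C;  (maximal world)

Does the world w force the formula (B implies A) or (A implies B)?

Yes

w forces (B implies A) or (A implies B) via the disjunct B implies A.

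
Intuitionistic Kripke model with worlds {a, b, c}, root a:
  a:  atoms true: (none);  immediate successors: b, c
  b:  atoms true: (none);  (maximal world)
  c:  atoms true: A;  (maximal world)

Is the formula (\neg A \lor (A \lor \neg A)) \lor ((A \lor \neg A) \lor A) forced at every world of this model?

Not every world: a \nVdash (\neg A \lor (A \lor \neg A)) \lor ((A \lor \neg A) \lor A).
a \nVdash (\neg A \lor (A \lor \neg A)) \lor ((A \lor \neg A) \lor A): neither disjunct is forced at a.
a \nVdash \neg A \lor (A \lor \neg A): neither disjunct is forced at a.

No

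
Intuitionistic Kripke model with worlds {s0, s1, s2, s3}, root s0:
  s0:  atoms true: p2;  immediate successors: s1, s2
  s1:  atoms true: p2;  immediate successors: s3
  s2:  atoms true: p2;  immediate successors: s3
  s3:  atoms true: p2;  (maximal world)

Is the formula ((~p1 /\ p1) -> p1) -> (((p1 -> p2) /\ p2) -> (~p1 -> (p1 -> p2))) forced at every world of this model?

Yes

s0 ||- ((~p1 /\ p1) -> p1) -> (((p1 -> p2) /\ p2) -> (~p1 -> (p1 -> p2))): every world accessible from s0 that forces (~p1 /\ p1) -> p1 (namely s0, s1, s2, s3) also forces ((p1 -> p2) /\ p2) -> (~p1 -> (p1 -> p2)).
Since the root s0 forces ((~p1 /\ p1) -> p1) -> (((p1 -> p2) /\ p2) -> (~p1 -> (p1 -> p2))) and forcing is persistent (monotone upward), every world forces it.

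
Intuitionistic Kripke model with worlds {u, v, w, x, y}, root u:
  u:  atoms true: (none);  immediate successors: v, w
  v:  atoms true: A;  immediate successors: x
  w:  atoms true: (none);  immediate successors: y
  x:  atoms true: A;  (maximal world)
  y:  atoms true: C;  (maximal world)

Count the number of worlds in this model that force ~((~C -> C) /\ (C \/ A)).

2

u: does not force it — u ||-/- ~((~C -> C) /\ (C \/ A)) since y is accessible from u and y ||- (~C -> C) /\ (C \/ A).
v: forces it.
w: does not force it.
x: forces it.
y: does not force it.
Worlds forcing the formula: {v, x}.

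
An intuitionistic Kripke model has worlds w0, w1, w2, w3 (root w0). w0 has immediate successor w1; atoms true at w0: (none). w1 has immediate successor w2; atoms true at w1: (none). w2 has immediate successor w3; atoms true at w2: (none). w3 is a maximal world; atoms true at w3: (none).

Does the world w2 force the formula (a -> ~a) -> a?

No

w2 ||-/- (a -> ~a) -> a: already at w2 itself, w2 ||- a -> ~a but w2 ||-/- a.
w2 lacks atom a, so w2 ||-/- a.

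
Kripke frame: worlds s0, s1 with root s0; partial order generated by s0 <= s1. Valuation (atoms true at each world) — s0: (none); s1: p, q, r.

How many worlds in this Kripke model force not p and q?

0

s0: does not force it — s0 does not force not p and q since s0 fails not p.
s1: does not force it — s1 does not force not p and q since s1 fails not p.
Worlds forcing the formula: { }.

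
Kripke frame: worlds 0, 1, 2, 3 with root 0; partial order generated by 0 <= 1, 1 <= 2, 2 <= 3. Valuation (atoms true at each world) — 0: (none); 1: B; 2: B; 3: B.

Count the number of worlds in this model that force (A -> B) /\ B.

0: does not force it — 0 ||-/- (A -> B) /\ B since 0 fails B.
1: forces it.
2: forces it.
3: forces it.
Worlds forcing the formula: {1, 2, 3}.

3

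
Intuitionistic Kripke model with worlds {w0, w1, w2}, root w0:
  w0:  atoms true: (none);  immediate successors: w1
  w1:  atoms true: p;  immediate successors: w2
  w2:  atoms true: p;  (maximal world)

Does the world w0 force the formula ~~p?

Yes

w0 ||- ~~p: no world accessible from w0 forces ~p.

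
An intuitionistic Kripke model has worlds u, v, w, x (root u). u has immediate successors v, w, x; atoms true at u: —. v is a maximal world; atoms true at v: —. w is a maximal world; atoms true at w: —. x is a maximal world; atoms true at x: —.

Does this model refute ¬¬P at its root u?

u ⊮ ¬¬P since u is accessible from u and u ⊩ ¬P.
u ⊩ ¬P: no world accessible from u forces P.
So the root u does not force ¬¬P; the model is a countermodel.

Yes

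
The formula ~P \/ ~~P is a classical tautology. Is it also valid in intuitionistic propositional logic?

No

This is the weak law of excluded middle, which is not intuitionistically valid.
A Kripke countermodel: worlds 0, 1, 2; order generated by 0 <= 1, 0 <= 2; atoms true at each world — 0:{}; 1:{P}; 2:{}.
0 ||-/- ~P \/ ~~P: neither disjunct is forced at 0.
0 ||-/- ~P since 1 is accessible from 0 and 1 ||- P.
So the root 0 does not force the formula.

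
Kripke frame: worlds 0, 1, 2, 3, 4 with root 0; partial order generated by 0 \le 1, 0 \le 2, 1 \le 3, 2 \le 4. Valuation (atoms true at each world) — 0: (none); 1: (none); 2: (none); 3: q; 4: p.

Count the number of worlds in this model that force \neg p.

0: does not force it — 0 \nVdash \neg p since 4 is accessible from 0 and 4 \Vdash p.
1: forces it.
2: does not force it — 2 \nVdash \neg p since 4 is accessible from 2 and 4 \Vdash p.
3: forces it.
4: does not force it — 4 \nVdash \neg p since 4 is accessible from 4 and 4 \Vdash p.
Worlds forcing the formula: {1, 3}.

2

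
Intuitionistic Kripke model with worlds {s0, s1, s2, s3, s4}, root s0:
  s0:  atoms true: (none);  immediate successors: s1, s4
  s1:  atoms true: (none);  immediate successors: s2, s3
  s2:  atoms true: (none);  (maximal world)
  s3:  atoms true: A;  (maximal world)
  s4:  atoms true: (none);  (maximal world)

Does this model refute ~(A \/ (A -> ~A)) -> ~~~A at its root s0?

No

s0 ||- ~(A \/ (A -> ~A)) -> ~~~A vacuously: no world accessible from s0 forces the antecedent ~(A \/ (A -> ~A)).
So the root s0 forces ~(A \/ (A -> ~A)) -> ~~~A; the model is not a countermodel.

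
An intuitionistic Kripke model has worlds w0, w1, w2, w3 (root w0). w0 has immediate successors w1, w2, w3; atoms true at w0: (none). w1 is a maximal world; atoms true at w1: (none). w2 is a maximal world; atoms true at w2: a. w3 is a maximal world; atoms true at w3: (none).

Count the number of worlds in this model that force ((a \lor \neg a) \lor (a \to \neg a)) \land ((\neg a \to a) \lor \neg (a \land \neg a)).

3

w0: does not force it — w0 \nVdash ((a \lor \neg a) \lor (a \to \neg a)) \land ((\neg a \to a) \lor \neg (a \land \neg a)) since w0 fails (a \lor \neg a) \lor (a \to \neg a).
w1: forces it.
w2: forces it.
w3: forces it.
Worlds forcing the formula: {w1, w2, w3}.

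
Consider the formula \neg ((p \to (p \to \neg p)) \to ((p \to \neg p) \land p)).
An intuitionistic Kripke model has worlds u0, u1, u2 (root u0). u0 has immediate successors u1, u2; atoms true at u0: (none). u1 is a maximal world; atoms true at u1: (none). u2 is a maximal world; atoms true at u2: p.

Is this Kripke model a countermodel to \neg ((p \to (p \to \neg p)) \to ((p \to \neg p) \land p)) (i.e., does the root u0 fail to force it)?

u0 \nVdash \neg ((p \to (p \to \neg p)) \to ((p \to \neg p) \land p)) since u2 is accessible from u0 and u2 \Vdash (p \to (p \to \neg p)) \to ((p \to \neg p) \land p).
u2 \Vdash (p \to (p \to \neg p)) \to ((p \to \neg p) \land p) vacuously: no world accessible from u2 forces the antecedent p \to (p \to \neg p).
So the root u0 does not force \neg ((p \to (p \to \neg p)) \to ((p \to \neg p) \land p)); the model is a countermodel.

Yes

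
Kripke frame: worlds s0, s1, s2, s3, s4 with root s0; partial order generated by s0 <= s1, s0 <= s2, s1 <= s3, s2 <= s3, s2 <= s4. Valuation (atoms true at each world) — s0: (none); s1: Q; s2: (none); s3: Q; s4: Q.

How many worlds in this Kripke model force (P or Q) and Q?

3

s0: does not force it — s0 does not force (P or Q) and Q since s0 fails P or Q.
s1: forces it.
s2: does not force it.
s3: forces it.
s4: forces it.
Worlds forcing the formula: {s1, s3, s4}.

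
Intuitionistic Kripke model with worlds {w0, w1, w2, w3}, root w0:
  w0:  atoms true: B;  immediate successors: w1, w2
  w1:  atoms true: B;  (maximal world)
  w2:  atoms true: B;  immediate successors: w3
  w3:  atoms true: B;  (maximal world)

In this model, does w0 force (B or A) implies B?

w0 forces (B or A) implies B: every world accessible from w0 that forces B or A (namely w0, w1, w2, w3) also forces B.

Yes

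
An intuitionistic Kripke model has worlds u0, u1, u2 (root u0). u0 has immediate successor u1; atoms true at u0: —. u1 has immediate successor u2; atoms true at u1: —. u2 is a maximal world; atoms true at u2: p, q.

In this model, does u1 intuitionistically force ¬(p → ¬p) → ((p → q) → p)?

No

u1 ⊮ ¬(p → ¬p) → ((p → q) → p): already at u1 itself, u1 ⊩ ¬(p → ¬p) but u1 ⊮ (p → q) → p.
u1 ⊮ (p → q) → p: already at u1 itself, u1 ⊩ p → q but u1 ⊮ p.
u1 lacks atom p, so u1 ⊮ p.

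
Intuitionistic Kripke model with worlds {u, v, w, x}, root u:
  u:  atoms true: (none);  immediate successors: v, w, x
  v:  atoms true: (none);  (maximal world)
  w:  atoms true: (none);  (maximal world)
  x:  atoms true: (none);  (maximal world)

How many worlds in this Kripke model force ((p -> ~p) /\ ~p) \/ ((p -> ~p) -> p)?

u: forces it.
v: forces it.
w: forces it.
x: forces it.
Worlds forcing the formula: {u, v, w, x}.

4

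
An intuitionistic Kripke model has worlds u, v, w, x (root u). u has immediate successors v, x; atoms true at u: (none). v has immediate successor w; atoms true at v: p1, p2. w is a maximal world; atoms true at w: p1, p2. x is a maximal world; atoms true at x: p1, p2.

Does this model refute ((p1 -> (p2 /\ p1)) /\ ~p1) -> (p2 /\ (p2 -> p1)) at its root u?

u ||- ((p1 -> (p2 /\ p1)) /\ ~p1) -> (p2 /\ (p2 -> p1)) vacuously: no world accessible from u forces the antecedent (p1 -> (p2 /\ p1)) /\ ~p1.
So the root u forces ((p1 -> (p2 /\ p1)) /\ ~p1) -> (p2 /\ (p2 -> p1)); the model is not a countermodel.

No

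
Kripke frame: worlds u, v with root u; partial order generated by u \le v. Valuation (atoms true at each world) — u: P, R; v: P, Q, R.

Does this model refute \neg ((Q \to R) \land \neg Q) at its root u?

u \Vdash \neg ((Q \to R) \land \neg Q): no world accessible from u forces (Q \to R) \land \neg Q.
So the root u forces \neg ((Q \to R) \land \neg Q); the model is not a countermodel.

No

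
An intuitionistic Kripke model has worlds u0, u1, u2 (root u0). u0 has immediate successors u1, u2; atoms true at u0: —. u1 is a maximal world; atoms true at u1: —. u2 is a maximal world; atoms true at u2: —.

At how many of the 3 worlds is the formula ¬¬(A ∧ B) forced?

0

u0: does not force it — u0 ⊮ ¬¬(A ∧ B) since u0 is accessible from u0 and u0 ⊩ ¬(A ∧ B).
u1: does not force it — u1 ⊮ ¬¬(A ∧ B) since u1 is accessible from u1 and u1 ⊩ ¬(A ∧ B).
u2: does not force it.
Worlds forcing the formula: { }.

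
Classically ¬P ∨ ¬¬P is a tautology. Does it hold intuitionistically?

No

This is the weak law of excluded middle, which is not intuitionistically valid.
A Kripke countermodel: worlds u, v, w; order generated by u ≤ v, u ≤ w; atoms true at each world — u:{}; v:{P}; w:{}.
u ⊮ ¬P ∨ ¬¬P: neither disjunct is forced at u.
u ⊮ ¬P since v is accessible from u and v ⊩ P.
So the root u does not force the formula.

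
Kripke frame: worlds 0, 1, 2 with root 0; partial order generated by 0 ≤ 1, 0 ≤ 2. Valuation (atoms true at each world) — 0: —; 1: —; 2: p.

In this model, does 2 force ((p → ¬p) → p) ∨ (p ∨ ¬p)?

Yes

2 ⊩ ((p → ¬p) → p) ∨ (p ∨ ¬p) via the disjunct (p → ¬p) → p.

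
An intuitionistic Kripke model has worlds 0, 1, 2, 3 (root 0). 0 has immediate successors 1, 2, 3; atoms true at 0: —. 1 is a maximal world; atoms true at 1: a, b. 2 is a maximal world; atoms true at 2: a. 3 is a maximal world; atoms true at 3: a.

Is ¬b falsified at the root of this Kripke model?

0 ⊮ ¬b since 1 is accessible from 0 and 1 ⊩ b.
So the root 0 does not force ¬b; the model is a countermodel.

Yes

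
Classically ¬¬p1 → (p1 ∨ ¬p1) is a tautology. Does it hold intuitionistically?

No

This is a variant of double-negation elimination (deriving excluded middle from double negation), which is not intuitionistically valid.
A Kripke countermodel: worlds u, v; order generated by u ≤ v; atoms true at each world — u:{}; v:{p1}.
u ⊮ ¬¬p1 → (p1 ∨ ¬p1): already at u itself, u ⊩ ¬¬p1 but u ⊮ p1 ∨ ¬p1.
u ⊮ p1 ∨ ¬p1: neither disjunct is forced at u.
u lacks atom p1, so u ⊮ p1.
So the root u does not force the formula.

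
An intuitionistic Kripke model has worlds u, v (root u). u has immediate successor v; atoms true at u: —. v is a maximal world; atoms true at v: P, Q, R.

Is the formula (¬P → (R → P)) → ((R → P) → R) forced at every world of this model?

Not every world: u ⊮ (¬P → (R → P)) → ((R → P) → R).
u ⊮ (¬P → (R → P)) → ((R → P) → R): already at u itself, u ⊩ ¬P → (R → P) but u ⊮ (R → P) → R.
u ⊮ (R → P) → R: already at u itself, u ⊩ R → P but u ⊮ R.
u lacks atom R, so u ⊮ R.

No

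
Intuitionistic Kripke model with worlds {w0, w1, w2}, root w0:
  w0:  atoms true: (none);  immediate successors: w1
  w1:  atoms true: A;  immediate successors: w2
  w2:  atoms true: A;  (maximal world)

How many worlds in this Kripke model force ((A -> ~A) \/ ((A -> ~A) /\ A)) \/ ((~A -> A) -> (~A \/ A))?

2

w0: does not force it — w0 ||-/- ((A -> ~A) \/ ((A -> ~A) /\ A)) \/ ((~A -> A) -> (~A \/ A)): neither disjunct is forced at w0.
w1: forces it.
w2: forces it.
Worlds forcing the formula: {w1, w2}.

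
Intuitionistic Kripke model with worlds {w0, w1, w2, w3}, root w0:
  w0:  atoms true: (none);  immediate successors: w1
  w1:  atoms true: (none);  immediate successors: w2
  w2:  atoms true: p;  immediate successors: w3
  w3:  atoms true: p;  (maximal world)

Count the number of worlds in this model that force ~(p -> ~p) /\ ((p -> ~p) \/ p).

2

w0: does not force it — w0 ||-/- ~(p -> ~p) /\ ((p -> ~p) \/ p) since w0 fails (p -> ~p) \/ p.
w1: does not force it — w1 ||-/- ~(p -> ~p) /\ ((p -> ~p) \/ p) since w1 fails (p -> ~p) \/ p.
w2: forces it.
w3: forces it.
Worlds forcing the formula: {w2, w3}.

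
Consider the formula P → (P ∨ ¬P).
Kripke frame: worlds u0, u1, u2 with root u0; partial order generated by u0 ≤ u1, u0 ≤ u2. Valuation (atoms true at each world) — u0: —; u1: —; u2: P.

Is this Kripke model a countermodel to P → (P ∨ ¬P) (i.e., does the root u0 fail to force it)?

No

u0 ⊩ P → (P ∨ ¬P): every world accessible from u0 that forces P (namely u2) also forces P ∨ ¬P.
So the root u0 forces P → (P ∨ ¬P); the model is not a countermodel.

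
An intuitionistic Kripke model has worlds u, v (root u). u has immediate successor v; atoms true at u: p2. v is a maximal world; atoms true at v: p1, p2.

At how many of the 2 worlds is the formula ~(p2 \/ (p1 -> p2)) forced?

0

u: does not force it — u ||-/- ~(p2 \/ (p1 -> p2)) since u is accessible from u and u ||- p2 \/ (p1 -> p2).
v: does not force it.
Worlds forcing the formula: { }.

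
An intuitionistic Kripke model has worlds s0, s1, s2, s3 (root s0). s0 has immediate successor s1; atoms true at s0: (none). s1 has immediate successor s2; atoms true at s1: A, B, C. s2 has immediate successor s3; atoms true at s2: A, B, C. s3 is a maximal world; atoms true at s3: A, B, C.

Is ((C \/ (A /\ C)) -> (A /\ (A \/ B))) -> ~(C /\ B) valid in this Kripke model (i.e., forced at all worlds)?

No

Not every world: s0 ||-/- ((C \/ (A /\ C)) -> (A /\ (A \/ B))) -> ~(C /\ B).
s0 ||-/- ((C \/ (A /\ C)) -> (A /\ (A \/ B))) -> ~(C /\ B): already at s0 itself, s0 ||- (C \/ (A /\ C)) -> (A /\ (A \/ B)) but s0 ||-/- ~(C /\ B).
s0 ||-/- ~(C /\ B) since s1 is accessible from s0 and s1 ||- C /\ B.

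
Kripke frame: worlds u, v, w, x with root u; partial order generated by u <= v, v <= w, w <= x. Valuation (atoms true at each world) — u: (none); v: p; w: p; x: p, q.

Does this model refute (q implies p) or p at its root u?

u forces (q implies p) or p via the disjunct q implies p.
So the root u forces (q implies p) or p; the model is not a countermodel.

No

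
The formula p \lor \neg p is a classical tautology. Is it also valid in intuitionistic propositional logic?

No

This is the law of excluded middle, which is not intuitionistically valid.
A Kripke countermodel: worlds u, v; order generated by u \le v; atoms true at each world — u:{}; v:{p}.
u \nVdash p \lor \neg p: neither disjunct is forced at u.
u lacks atom p, so u \nVdash p.
So the root u does not force the formula.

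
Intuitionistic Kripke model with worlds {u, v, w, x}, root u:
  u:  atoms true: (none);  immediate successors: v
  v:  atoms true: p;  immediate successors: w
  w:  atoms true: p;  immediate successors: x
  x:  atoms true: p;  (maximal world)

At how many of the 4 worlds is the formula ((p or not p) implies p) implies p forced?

u: does not force it — u does not force ((p or not p) implies p) implies p: already at u itself, u forces (p or not p) implies p but u does not force p.
v: forces it.
w: forces it.
x: forces it.
Worlds forcing the formula: {v, w, x}.

3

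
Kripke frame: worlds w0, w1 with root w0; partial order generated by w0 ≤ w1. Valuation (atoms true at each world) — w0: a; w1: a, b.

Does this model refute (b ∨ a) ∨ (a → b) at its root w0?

w0 ⊩ (b ∨ a) ∨ (a → b) via the disjunct b ∨ a.
So the root w0 forces (b ∨ a) ∨ (a → b); the model is not a countermodel.

No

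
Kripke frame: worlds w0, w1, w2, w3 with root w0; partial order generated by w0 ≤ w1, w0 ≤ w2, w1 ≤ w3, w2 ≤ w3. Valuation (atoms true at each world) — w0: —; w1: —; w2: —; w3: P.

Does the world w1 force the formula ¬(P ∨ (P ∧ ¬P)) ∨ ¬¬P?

Yes

w1 ⊩ ¬(P ∨ (P ∧ ¬P)) ∨ ¬¬P via the disjunct ¬¬P.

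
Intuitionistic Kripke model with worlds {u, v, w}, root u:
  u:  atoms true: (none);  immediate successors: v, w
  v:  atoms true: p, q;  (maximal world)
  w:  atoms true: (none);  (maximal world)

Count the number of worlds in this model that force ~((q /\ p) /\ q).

u: does not force it — u ||-/- ~((q /\ p) /\ q) since v is accessible from u and v ||- (q /\ p) /\ q.
v: does not force it — v ||-/- ~((q /\ p) /\ q) since v is accessible from v and v ||- (q /\ p) /\ q.
w: forces it.
Worlds forcing the formula: {w}.

1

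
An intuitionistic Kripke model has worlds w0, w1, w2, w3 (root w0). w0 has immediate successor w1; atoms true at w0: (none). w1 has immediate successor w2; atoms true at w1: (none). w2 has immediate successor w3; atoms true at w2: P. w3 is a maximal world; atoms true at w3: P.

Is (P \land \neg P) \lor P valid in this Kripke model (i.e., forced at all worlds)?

Not every world: w0 \nVdash (P \land \neg P) \lor P.
w0 \nVdash (P \land \neg P) \lor P: neither disjunct is forced at w0.
w0 \nVdash P \land \neg P since w0 fails P.

No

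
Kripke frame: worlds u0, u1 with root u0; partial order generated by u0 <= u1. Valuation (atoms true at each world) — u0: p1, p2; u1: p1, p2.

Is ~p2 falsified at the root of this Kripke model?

u0 ||-/- ~p2 since u0 is accessible from u0 and u0 ||- p2.
So the root u0 does not force ~p2; the model is a countermodel.

Yes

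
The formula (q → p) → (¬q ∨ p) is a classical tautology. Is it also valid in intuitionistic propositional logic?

No

This is the material-implication-as-disjunction principle, which is not intuitionistically valid.
A Kripke countermodel: worlds a, b; order generated by a ≤ b; atoms true at each world — a:{}; b:{p,q}.
a ⊮ (q → p) → (¬q ∨ p): already at a itself, a ⊩ q → p but a ⊮ ¬q ∨ p.
a ⊮ ¬q ∨ p: neither disjunct is forced at a.
a ⊮ ¬q since b is accessible from a and b ⊩ q.
So the root a does not force the formula.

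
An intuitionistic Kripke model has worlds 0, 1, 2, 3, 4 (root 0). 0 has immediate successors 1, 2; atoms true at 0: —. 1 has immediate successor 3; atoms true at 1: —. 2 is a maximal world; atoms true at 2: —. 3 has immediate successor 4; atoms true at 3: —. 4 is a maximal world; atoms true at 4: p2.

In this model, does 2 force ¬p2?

2 ⊩ ¬p2: no world accessible from 2 forces p2.

Yes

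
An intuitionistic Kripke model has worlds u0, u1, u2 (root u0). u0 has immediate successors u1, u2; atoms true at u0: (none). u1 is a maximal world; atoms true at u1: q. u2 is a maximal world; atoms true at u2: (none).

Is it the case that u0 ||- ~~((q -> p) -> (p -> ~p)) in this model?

u0 ||- ~~((q -> p) -> (p -> ~p)): no world accessible from u0 forces ~((q -> p) -> (p -> ~p)).

Yes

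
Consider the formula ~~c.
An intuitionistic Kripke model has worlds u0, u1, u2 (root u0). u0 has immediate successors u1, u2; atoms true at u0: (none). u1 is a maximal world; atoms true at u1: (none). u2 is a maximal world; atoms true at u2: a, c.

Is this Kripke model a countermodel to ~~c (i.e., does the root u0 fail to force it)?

Yes

u0 ||-/- ~~c since u1 is accessible from u0 and u1 ||- ~c.
u1 ||- ~c: no world accessible from u1 forces c.
So the root u0 does not force ~~c; the model is a countermodel.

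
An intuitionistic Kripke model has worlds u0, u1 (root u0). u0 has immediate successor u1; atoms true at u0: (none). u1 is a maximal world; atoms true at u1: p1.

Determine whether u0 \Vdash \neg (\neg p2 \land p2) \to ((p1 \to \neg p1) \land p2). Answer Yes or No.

No

u0 \nVdash \neg (\neg p2 \land p2) \to ((p1 \to \neg p1) \land p2): already at u0 itself, u0 \Vdash \neg (\neg p2 \land p2) but u0 \nVdash (p1 \to \neg p1) \land p2.
u0 \nVdash (p1 \to \neg p1) \land p2 since u0 fails p1 \to \neg p1.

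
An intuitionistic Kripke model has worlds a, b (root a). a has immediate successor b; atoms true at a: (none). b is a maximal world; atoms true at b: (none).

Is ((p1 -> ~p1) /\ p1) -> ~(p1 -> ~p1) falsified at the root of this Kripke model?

No

a ||- ((p1 -> ~p1) /\ p1) -> ~(p1 -> ~p1) vacuously: no world accessible from a forces the antecedent (p1 -> ~p1) /\ p1.
So the root a forces ((p1 -> ~p1) /\ p1) -> ~(p1 -> ~p1); the model is not a countermodel.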